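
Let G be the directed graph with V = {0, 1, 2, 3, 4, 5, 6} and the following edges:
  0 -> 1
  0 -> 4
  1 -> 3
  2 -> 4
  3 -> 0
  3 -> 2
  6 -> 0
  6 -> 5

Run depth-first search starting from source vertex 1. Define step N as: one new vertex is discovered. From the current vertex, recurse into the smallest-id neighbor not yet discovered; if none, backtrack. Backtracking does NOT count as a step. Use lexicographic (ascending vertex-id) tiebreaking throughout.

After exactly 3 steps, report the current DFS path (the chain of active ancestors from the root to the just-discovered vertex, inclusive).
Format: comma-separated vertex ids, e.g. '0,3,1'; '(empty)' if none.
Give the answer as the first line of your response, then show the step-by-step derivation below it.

1,3,0

step 1: discover 1; path=1; order=1
step 2: discover 3; path=1>3; order=1,3
step 3: discover 0; path=1>3>0; order=1,3,0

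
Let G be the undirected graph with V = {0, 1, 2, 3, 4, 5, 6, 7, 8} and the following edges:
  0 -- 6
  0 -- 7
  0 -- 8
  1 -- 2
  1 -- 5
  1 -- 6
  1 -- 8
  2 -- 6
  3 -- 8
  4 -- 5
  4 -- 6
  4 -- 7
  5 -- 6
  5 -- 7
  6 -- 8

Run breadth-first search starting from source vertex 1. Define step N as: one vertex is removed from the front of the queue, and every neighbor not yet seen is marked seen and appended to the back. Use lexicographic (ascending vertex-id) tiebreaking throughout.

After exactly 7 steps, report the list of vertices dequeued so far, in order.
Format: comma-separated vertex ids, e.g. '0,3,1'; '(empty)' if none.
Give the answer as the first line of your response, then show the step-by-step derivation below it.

1,2,5,6,8,4,7

step 1: dequeue 1; queue=[2,5,6,8]; order=1
step 2: dequeue 2; queue=[5,6,8]; order=1,2
step 3: dequeue 5; queue=[6,8,4,7]; order=1,2,5
step 4: dequeue 6; queue=[8,4,7,0]; order=1,2,5,6
step 5: dequeue 8; queue=[4,7,0,3]; order=1,2,5,6,8
step 6: dequeue 4; queue=[7,0,3]; order=1,2,5,6,8,4
step 7: dequeue 7; queue=[0,3]; order=1,2,5,6,8,4,7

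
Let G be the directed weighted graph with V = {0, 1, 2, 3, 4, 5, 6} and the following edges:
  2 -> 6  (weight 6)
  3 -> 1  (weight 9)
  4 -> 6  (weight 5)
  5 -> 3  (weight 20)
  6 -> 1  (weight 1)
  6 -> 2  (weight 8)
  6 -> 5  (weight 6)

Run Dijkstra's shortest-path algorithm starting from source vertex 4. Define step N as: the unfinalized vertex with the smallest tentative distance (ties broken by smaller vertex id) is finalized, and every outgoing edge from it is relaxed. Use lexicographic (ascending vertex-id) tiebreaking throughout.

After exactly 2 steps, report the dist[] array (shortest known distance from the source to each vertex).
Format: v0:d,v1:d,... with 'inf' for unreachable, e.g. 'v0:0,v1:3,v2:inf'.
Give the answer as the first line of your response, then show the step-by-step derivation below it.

v0:inf,v1:6,v2:13,v3:inf,v4:0,v5:11,v6:5

step 1: dist = v0:inf,v1:inf,v2:inf,v3:inf,v4:0,v5:inf,v6:5
step 2: dist = v0:inf,v1:6,v2:13,v3:inf,v4:0,v5:11,v6:5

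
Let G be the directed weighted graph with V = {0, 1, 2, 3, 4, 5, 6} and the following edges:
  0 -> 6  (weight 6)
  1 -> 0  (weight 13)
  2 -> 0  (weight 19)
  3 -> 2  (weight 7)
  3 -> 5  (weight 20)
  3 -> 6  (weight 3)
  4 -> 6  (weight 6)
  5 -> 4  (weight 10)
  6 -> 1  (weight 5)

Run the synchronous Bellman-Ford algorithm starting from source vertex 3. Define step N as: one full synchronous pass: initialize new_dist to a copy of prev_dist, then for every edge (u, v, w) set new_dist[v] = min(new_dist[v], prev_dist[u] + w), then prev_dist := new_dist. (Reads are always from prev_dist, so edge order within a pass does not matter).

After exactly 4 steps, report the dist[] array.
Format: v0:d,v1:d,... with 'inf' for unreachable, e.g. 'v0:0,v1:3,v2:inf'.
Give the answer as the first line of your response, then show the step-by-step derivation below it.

v0:21,v1:8,v2:7,v3:0,v4:30,v5:20,v6:3

step 1: dist = v0:inf,v1:inf,v2:7,v3:0,v4:inf,v5:20,v6:3
step 2: dist = v0:26,v1:8,v2:7,v3:0,v4:30,v5:20,v6:3
step 3: dist = v0:21,v1:8,v2:7,v3:0,v4:30,v5:20,v6:3
step 4: dist = v0:21,v1:8,v2:7,v3:0,v4:30,v5:20,v6:3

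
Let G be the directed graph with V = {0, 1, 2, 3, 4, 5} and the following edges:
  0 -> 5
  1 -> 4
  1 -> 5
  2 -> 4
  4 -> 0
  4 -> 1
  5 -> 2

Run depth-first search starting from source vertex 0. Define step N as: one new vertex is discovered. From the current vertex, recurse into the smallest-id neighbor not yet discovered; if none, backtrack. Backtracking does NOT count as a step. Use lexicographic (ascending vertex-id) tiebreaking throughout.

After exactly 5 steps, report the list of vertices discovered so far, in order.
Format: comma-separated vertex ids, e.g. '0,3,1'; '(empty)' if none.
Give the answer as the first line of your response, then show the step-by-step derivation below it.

0,5,2,4,1

step 1: discover 0; path=0; order=0
step 2: discover 5; path=0>5; order=0,5
step 3: discover 2; path=0>5>2; order=0,5,2
step 4: discover 4; path=0>5>2>4; order=0,5,2,4
step 5: discover 1; path=0>5>2>4>1; order=0,5,2,4,1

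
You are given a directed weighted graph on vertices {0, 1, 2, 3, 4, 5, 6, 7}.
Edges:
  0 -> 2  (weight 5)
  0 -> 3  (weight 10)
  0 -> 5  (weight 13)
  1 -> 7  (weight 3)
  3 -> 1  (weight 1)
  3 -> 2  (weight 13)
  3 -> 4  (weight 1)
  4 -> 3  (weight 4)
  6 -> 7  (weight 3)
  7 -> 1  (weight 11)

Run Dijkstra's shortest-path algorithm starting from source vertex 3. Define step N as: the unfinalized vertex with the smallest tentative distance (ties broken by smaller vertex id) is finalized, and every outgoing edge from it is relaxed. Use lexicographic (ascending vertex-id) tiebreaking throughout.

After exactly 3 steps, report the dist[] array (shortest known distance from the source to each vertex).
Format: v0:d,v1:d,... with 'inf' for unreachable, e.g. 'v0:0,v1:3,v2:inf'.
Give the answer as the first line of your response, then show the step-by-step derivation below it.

v0:inf,v1:1,v2:13,v3:0,v4:1,v5:inf,v6:inf,v7:4

step 1: dist = v0:inf,v1:1,v2:13,v3:0,v4:1,v5:inf,v6:inf,v7:inf
step 2: dist = v0:inf,v1:1,v2:13,v3:0,v4:1,v5:inf,v6:inf,v7:4
step 3: dist = v0:inf,v1:1,v2:13,v3:0,v4:1,v5:inf,v6:inf,v7:4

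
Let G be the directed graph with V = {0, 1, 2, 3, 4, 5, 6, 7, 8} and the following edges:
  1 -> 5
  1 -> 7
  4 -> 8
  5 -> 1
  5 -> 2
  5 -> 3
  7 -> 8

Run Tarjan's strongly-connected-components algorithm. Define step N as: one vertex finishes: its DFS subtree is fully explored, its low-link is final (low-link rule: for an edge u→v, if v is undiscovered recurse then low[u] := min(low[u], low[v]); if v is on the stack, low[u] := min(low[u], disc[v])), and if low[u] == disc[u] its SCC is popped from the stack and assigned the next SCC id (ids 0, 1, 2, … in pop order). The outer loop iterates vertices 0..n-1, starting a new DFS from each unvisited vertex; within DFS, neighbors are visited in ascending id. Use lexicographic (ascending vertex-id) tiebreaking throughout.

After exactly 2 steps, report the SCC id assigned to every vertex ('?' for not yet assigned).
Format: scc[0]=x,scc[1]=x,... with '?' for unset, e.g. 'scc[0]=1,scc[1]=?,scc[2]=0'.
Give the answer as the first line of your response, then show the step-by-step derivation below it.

scc[0]=0,scc[1]=?,scc[2]=1,scc[3]=?,scc[4]=?,scc[5]=?,scc[6]=?,scc[7]=?,scc[8]=?

step 1: low=(low[0]=0,low[1]=?,low[2]=?,low[3]=?,low[4]=?,low[5]=?,low[6]=?,low[7]=?,low[8]=?); scc=(scc[0]=0,scc[1]=?,scc[2]=?,scc[3]=?,scc[4]=?,scc[5]=?,scc[6]=?,scc[7]=?,scc[8]=?)
step 2: low=(low[0]=0,low[1]=1,low[2]=3,low[3]=?,low[4]=?,low[5]=1,low[6]=?,low[7]=?,low[8]=?); scc=(scc[0]=0,scc[1]=?,scc[2]=1,scc[3]=?,scc[4]=?,scc[5]=?,scc[6]=?,scc[7]=?,scc[8]=?)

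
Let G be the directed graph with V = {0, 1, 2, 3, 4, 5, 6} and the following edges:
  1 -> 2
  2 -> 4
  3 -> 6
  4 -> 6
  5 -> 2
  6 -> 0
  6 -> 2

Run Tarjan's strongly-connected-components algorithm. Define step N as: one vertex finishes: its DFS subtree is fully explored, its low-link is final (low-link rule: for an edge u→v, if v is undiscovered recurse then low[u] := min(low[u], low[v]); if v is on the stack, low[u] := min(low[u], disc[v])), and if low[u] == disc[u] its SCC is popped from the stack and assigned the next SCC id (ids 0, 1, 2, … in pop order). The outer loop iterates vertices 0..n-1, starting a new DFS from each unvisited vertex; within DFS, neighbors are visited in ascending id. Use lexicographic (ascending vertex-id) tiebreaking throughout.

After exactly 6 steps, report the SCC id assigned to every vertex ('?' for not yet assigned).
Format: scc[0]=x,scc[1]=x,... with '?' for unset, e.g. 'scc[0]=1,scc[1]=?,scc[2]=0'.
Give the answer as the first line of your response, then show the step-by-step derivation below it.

scc[0]=0,scc[1]=2,scc[2]=1,scc[3]=3,scc[4]=1,scc[5]=?,scc[6]=1

step 1: low=(low[0]=0,low[1]=?,low[2]=?,low[3]=?,low[4]=?,low[5]=?,low[6]=?); scc=(scc[0]=0,scc[1]=?,scc[2]=?,scc[3]=?,scc[4]=?,scc[5]=?,scc[6]=?)
step 2: low=(low[0]=0,low[1]=1,low[2]=2,low[3]=?,low[4]=3,low[5]=?,low[6]=2); scc=(scc[0]=0,scc[1]=?,scc[2]=?,scc[3]=?,scc[4]=?,scc[5]=?,scc[6]=?)
step 3: low=(low[0]=0,low[1]=1,low[2]=2,low[3]=?,low[4]=2,low[5]=?,low[6]=2); scc=(scc[0]=0,scc[1]=?,scc[2]=?,scc[3]=?,scc[4]=?,scc[5]=?,scc[6]=?)
step 4: low=(low[0]=0,low[1]=1,low[2]=2,low[3]=?,low[4]=2,low[5]=?,low[6]=2); scc=(scc[0]=0,scc[1]=?,scc[2]=1,scc[3]=?,scc[4]=1,scc[5]=?,scc[6]=1)
step 5: low=(low[0]=0,low[1]=1,low[2]=2,low[3]=?,low[4]=2,low[5]=?,low[6]=2); scc=(scc[0]=0,scc[1]=2,scc[2]=1,scc[3]=?,scc[4]=1,scc[5]=?,scc[6]=1)
step 6: low=(low[0]=0,low[1]=1,low[2]=2,low[3]=5,low[4]=2,low[5]=?,low[6]=2); scc=(scc[0]=0,scc[1]=2,scc[2]=1,scc[3]=3,scc[4]=1,scc[5]=?,scc[6]=1)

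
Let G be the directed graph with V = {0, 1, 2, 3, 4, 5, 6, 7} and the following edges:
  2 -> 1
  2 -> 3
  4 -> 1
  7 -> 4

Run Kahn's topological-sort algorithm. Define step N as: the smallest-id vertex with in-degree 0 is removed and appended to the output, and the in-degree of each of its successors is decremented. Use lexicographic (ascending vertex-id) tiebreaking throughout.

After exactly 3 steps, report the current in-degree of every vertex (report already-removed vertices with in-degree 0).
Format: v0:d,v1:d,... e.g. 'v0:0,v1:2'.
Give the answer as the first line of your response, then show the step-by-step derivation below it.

v0:0,v1:1,v2:0,v3:0,v4:1,v5:0,v6:0,v7:0

step 1: output 0; order=[0]; indeg=(0,2,0,1,1,0,0,0)
step 2: output 2; order=[0,2]; indeg=(0,1,0,0,1,0,0,0)
step 3: output 3; order=[0,2,3]; indeg=(0,1,0,0,1,0,0,0)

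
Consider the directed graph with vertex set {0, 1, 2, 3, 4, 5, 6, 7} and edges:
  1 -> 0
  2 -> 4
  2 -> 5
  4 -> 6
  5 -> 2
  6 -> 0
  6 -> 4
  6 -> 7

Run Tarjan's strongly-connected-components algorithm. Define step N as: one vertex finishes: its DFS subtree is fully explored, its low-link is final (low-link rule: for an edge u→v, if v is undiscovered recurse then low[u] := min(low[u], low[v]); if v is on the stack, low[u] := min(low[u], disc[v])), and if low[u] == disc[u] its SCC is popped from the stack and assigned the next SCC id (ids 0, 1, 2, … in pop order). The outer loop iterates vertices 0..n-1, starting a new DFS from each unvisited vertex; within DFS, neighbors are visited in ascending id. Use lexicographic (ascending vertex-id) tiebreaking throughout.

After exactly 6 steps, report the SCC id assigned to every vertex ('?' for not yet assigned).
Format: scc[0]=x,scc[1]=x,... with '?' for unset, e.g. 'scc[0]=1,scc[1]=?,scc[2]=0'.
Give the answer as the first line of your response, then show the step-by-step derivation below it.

scc[0]=0,scc[1]=1,scc[2]=?,scc[3]=?,scc[4]=3,scc[5]=?,scc[6]=3,scc[7]=2

step 1: low=(low[0]=0,low[1]=?,low[2]=?,low[3]=?,low[4]=?,low[5]=?,low[6]=?,low[7]=?); scc=(scc[0]=0,scc[1]=?,scc[2]=?,scc[3]=?,scc[4]=?,scc[5]=?,scc[6]=?,scc[7]=?)
step 2: low=(low[0]=0,low[1]=1,low[2]=?,low[3]=?,low[4]=?,low[5]=?,low[6]=?,low[7]=?); scc=(scc[0]=0,scc[1]=1,scc[2]=?,scc[3]=?,scc[4]=?,scc[5]=?,scc[6]=?,scc[7]=?)
step 3: low=(low[0]=0,low[1]=1,low[2]=2,low[3]=?,low[4]=3,low[5]=?,low[6]=3,low[7]=5); scc=(scc[0]=0,scc[1]=1,scc[2]=?,scc[3]=?,scc[4]=?,scc[5]=?,scc[6]=?,scc[7]=2)
step 4: low=(low[0]=0,low[1]=1,low[2]=2,low[3]=?,low[4]=3,low[5]=?,low[6]=3,low[7]=5); scc=(scc[0]=0,scc[1]=1,scc[2]=?,scc[3]=?,scc[4]=?,scc[5]=?,scc[6]=?,scc[7]=2)
step 5: low=(low[0]=0,low[1]=1,low[2]=2,low[3]=?,low[4]=3,low[5]=?,low[6]=3,low[7]=5); scc=(scc[0]=0,scc[1]=1,scc[2]=?,scc[3]=?,scc[4]=3,scc[5]=?,scc[6]=3,scc[7]=2)
step 6: low=(low[0]=0,low[1]=1,low[2]=2,low[3]=?,low[4]=3,low[5]=2,low[6]=3,low[7]=5); scc=(scc[0]=0,scc[1]=1,scc[2]=?,scc[3]=?,scc[4]=3,scc[5]=?,scc[6]=3,scc[7]=2)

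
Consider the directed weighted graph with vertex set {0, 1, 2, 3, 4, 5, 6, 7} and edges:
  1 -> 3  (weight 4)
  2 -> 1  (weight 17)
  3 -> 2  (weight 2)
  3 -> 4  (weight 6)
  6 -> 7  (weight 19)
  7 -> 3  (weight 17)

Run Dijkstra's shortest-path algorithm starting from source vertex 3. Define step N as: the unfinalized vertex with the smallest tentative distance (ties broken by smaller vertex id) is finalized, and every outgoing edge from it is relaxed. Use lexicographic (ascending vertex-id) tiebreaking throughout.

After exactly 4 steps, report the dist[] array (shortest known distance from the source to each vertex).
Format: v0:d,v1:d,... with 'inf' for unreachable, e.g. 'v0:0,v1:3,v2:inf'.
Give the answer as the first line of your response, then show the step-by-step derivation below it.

v0:inf,v1:19,v2:2,v3:0,v4:6,v5:inf,v6:inf,v7:inf

step 1: dist = v0:inf,v1:inf,v2:2,v3:0,v4:6,v5:inf,v6:inf,v7:inf
step 2: dist = v0:inf,v1:19,v2:2,v3:0,v4:6,v5:inf,v6:inf,v7:inf
step 3: dist = v0:inf,v1:19,v2:2,v3:0,v4:6,v5:inf,v6:inf,v7:inf
step 4: dist = v0:inf,v1:19,v2:2,v3:0,v4:6,v5:inf,v6:inf,v7:inf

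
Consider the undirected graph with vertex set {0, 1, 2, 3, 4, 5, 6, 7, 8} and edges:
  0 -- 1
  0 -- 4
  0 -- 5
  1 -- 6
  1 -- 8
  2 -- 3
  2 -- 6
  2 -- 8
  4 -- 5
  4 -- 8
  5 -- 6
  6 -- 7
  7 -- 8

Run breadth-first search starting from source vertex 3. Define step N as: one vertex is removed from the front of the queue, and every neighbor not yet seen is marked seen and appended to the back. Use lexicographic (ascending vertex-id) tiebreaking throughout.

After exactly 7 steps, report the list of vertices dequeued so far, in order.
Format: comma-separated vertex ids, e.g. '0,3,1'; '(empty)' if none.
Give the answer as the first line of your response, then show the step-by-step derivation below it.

3,2,6,8,1,5,7

step 1: dequeue 3; queue=[2]; order=3
step 2: dequeue 2; queue=[6,8]; order=3,2
step 3: dequeue 6; queue=[8,1,5,7]; order=3,2,6
step 4: dequeue 8; queue=[1,5,7,4]; order=3,2,6,8
step 5: dequeue 1; queue=[5,7,4,0]; order=3,2,6,8,1
step 6: dequeue 5; queue=[7,4,0]; order=3,2,6,8,1,5
step 7: dequeue 7; queue=[4,0]; order=3,2,6,8,1,5,7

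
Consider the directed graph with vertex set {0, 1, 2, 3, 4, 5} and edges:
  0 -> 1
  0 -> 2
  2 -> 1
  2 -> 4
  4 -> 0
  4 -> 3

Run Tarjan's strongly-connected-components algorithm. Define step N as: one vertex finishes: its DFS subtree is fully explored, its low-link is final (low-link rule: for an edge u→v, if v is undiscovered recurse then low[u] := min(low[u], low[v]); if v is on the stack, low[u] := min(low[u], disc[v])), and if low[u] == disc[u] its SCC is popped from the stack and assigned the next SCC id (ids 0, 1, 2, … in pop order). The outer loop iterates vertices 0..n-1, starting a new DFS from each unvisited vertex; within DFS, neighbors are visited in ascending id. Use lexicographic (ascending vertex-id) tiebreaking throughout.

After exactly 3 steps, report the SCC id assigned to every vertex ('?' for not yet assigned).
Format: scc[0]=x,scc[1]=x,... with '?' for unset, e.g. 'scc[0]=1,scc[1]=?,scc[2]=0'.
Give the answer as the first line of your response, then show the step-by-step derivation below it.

scc[0]=?,scc[1]=0,scc[2]=?,scc[3]=1,scc[4]=?,scc[5]=?

step 1: low=(low[0]=0,low[1]=1,low[2]=?,low[3]=?,low[4]=?,low[5]=?); scc=(scc[0]=?,scc[1]=0,scc[2]=?,scc[3]=?,scc[4]=?,scc[5]=?)
step 2: low=(low[0]=0,low[1]=1,low[2]=2,low[3]=4,low[4]=0,low[5]=?); scc=(scc[0]=?,scc[1]=0,scc[2]=?,scc[3]=1,scc[4]=?,scc[5]=?)
step 3: low=(low[0]=0,low[1]=1,low[2]=2,low[3]=4,low[4]=0,low[5]=?); scc=(scc[0]=?,scc[1]=0,scc[2]=?,scc[3]=1,scc[4]=?,scc[5]=?)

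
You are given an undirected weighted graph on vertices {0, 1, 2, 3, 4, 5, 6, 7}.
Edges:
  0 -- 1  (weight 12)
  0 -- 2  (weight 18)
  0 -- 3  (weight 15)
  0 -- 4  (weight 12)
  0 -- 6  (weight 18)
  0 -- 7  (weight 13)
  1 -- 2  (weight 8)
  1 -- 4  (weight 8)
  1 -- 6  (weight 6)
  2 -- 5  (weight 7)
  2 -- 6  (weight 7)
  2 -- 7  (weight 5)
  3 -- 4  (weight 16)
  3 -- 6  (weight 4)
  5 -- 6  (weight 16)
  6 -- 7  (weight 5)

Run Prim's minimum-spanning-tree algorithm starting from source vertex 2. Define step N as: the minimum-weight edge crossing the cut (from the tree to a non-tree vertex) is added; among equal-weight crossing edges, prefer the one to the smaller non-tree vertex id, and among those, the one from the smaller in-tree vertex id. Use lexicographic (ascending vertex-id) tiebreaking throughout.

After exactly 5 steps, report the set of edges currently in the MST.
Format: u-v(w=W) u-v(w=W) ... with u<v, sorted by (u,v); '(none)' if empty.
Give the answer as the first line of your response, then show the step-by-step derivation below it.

1-6(w=6) 2-5(w=7) 2-7(w=5) 3-6(w=4) 6-7(w=5)

step 1: add edge 2-7 (w=5); MST = {2-7(w=5)}
step 2: add edge 6-7 (w=5); MST = {2-7(w=5) 6-7(w=5)}
step 3: add edge 3-6 (w=4); MST = {2-7(w=5) 3-6(w=4) 6-7(w=5)}
step 4: add edge 1-6 (w=6); MST = {1-6(w=6) 2-7(w=5) 3-6(w=4) 6-7(w=5)}
step 5: add edge 2-5 (w=7); MST = {1-6(w=6) 2-5(w=7) 2-7(w=5) 3-6(w=4) 6-7(w=5)}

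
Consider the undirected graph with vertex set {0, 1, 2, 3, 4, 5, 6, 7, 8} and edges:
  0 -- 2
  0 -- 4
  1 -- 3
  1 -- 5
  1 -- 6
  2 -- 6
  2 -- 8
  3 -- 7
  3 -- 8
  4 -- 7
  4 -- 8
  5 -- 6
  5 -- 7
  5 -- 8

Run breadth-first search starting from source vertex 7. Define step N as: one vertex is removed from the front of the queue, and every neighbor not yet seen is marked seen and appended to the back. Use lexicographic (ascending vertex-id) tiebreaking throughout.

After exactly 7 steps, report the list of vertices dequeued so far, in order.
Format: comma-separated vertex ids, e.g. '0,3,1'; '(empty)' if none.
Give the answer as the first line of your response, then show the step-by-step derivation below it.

7,3,4,5,1,8,0

step 1: dequeue 7; queue=[3,4,5]; order=7
step 2: dequeue 3; queue=[4,5,1,8]; order=7,3
step 3: dequeue 4; queue=[5,1,8,0]; order=7,3,4
step 4: dequeue 5; queue=[1,8,0,6]; order=7,3,4,5
step 5: dequeue 1; queue=[8,0,6]; order=7,3,4,5,1
step 6: dequeue 8; queue=[0,6,2]; order=7,3,4,5,1,8
step 7: dequeue 0; queue=[6,2]; order=7,3,4,5,1,8,0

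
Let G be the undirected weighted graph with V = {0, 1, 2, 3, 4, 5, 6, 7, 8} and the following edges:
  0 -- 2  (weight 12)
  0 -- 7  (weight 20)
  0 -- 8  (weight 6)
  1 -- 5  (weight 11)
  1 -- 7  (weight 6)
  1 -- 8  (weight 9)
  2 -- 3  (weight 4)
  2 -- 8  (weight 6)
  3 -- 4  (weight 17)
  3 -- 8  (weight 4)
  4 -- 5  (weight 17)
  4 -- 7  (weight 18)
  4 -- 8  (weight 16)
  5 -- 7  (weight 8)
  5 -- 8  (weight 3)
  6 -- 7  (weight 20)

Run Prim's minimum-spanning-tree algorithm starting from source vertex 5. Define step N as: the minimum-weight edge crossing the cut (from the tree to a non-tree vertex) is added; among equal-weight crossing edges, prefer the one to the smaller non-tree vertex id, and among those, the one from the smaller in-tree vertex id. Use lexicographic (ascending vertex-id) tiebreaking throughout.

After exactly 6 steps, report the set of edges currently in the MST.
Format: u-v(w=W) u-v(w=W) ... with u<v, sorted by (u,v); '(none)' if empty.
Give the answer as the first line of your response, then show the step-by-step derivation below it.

0-8(w=6) 1-7(w=6) 2-3(w=4) 3-8(w=4) 5-7(w=8) 5-8(w=3)

step 1: add edge 5-8 (w=3); MST = {5-8(w=3)}
step 2: add edge 3-8 (w=4); MST = {3-8(w=4) 5-8(w=3)}
step 3: add edge 2-3 (w=4); MST = {2-3(w=4) 3-8(w=4) 5-8(w=3)}
step 4: add edge 0-8 (w=6); MST = {0-8(w=6) 2-3(w=4) 3-8(w=4) 5-8(w=3)}
step 5: add edge 5-7 (w=8); MST = {0-8(w=6) 2-3(w=4) 3-8(w=4) 5-7(w=8) 5-8(w=3)}
step 6: add edge 1-7 (w=6); MST = {0-8(w=6) 1-7(w=6) 2-3(w=4) 3-8(w=4) 5-7(w=8) 5-8(w=3)}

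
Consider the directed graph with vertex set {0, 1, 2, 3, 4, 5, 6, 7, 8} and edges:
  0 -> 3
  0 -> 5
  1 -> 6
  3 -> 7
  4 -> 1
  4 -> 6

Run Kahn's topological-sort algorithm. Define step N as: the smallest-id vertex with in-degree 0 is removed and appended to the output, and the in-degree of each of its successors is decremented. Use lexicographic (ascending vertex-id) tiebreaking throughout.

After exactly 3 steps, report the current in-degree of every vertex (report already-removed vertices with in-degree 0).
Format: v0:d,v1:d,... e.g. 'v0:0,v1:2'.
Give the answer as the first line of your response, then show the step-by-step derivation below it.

v0:0,v1:1,v2:0,v3:0,v4:0,v5:0,v6:2,v7:0,v8:0

step 1: output 0; order=[0]; indeg=(0,1,0,0,0,0,2,1,0)
step 2: output 2; order=[0,2]; indeg=(0,1,0,0,0,0,2,1,0)
step 3: output 3; order=[0,2,3]; indeg=(0,1,0,0,0,0,2,0,0)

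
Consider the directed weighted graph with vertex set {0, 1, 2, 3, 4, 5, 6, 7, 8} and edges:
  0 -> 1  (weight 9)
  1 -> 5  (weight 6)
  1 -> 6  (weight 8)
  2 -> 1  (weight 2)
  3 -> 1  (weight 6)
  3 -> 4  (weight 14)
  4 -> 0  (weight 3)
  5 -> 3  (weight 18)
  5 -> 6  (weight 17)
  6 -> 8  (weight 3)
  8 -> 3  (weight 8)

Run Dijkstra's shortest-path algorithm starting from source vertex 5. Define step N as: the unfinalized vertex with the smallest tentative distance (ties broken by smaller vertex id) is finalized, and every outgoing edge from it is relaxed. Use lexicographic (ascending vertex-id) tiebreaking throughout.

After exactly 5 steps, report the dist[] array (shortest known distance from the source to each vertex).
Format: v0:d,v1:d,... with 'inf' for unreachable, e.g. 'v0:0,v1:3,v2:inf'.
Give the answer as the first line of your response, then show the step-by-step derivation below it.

v0:inf,v1:24,v2:inf,v3:18,v4:32,v5:0,v6:17,v7:inf,v8:20

step 1: dist = v0:inf,v1:inf,v2:inf,v3:18,v4:inf,v5:0,v6:17,v7:inf,v8:inf
step 2: dist = v0:inf,v1:inf,v2:inf,v3:18,v4:inf,v5:0,v6:17,v7:inf,v8:20
step 3: dist = v0:inf,v1:24,v2:inf,v3:18,v4:32,v5:0,v6:17,v7:inf,v8:20
step 4: dist = v0:inf,v1:24,v2:inf,v3:18,v4:32,v5:0,v6:17,v7:inf,v8:20
step 5: dist = v0:inf,v1:24,v2:inf,v3:18,v4:32,v5:0,v6:17,v7:inf,v8:20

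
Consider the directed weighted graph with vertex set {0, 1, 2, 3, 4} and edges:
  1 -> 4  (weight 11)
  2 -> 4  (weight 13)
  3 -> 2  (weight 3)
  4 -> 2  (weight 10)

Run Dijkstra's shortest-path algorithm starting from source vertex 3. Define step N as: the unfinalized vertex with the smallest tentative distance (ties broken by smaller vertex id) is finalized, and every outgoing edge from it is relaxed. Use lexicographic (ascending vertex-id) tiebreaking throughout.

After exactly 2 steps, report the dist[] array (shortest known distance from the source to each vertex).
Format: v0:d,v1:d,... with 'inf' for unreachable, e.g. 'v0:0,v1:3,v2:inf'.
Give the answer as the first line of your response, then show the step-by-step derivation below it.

v0:inf,v1:inf,v2:3,v3:0,v4:16

step 1: dist = v0:inf,v1:inf,v2:3,v3:0,v4:inf
step 2: dist = v0:inf,v1:inf,v2:3,v3:0,v4:16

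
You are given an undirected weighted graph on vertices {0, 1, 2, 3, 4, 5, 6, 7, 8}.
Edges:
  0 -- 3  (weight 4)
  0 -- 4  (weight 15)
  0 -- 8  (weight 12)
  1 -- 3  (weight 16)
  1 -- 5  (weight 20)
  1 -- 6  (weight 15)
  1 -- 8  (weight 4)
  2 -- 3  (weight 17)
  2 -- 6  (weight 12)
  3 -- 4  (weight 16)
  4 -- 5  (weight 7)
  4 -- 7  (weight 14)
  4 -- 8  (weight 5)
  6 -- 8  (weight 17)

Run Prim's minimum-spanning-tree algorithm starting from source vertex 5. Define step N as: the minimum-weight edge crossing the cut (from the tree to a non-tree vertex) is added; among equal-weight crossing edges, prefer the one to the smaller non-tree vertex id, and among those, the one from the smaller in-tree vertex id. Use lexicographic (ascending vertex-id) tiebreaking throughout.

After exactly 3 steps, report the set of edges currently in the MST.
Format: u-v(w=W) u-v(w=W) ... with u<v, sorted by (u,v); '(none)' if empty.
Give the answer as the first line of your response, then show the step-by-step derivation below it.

1-8(w=4) 4-5(w=7) 4-8(w=5)

step 1: add edge 4-5 (w=7); MST = {4-5(w=7)}
step 2: add edge 4-8 (w=5); MST = {4-5(w=7) 4-8(w=5)}
step 3: add edge 1-8 (w=4); MST = {1-8(w=4) 4-5(w=7) 4-8(w=5)}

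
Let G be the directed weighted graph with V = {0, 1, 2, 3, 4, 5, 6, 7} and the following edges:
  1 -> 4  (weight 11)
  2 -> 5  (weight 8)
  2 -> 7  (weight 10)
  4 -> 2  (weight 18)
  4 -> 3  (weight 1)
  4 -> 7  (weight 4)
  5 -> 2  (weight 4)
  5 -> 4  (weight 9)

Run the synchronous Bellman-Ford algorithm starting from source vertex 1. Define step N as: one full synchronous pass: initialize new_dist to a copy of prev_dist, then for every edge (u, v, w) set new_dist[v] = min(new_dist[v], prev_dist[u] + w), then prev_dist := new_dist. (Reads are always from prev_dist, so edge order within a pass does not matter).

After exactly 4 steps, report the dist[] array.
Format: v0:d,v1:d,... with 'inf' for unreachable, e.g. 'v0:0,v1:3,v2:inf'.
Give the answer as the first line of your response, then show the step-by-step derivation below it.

v0:inf,v1:0,v2:29,v3:12,v4:11,v5:37,v6:inf,v7:15

step 1: dist = v0:inf,v1:0,v2:inf,v3:inf,v4:11,v5:inf,v6:inf,v7:inf
step 2: dist = v0:inf,v1:0,v2:29,v3:12,v4:11,v5:inf,v6:inf,v7:15
step 3: dist = v0:inf,v1:0,v2:29,v3:12,v4:11,v5:37,v6:inf,v7:15
step 4: dist = v0:inf,v1:0,v2:29,v3:12,v4:11,v5:37,v6:inf,v7:15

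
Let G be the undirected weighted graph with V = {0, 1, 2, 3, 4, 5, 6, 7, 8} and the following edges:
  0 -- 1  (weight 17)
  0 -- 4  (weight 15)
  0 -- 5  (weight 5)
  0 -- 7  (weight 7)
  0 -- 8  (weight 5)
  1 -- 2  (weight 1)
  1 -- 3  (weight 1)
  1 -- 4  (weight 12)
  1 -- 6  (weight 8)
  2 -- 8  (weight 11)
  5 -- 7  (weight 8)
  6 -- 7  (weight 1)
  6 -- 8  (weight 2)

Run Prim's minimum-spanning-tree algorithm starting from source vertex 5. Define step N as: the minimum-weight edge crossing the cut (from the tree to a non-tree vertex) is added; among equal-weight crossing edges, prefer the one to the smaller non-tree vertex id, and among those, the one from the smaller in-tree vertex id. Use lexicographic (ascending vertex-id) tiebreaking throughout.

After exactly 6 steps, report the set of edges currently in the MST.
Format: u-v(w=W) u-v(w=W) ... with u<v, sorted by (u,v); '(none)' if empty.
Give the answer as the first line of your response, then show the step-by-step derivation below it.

0-5(w=5) 0-8(w=5) 1-2(w=1) 1-6(w=8) 6-7(w=1) 6-8(w=2)

step 1: add edge 0-5 (w=5); MST = {0-5(w=5)}
step 2: add edge 0-8 (w=5); MST = {0-5(w=5) 0-8(w=5)}
step 3: add edge 6-8 (w=2); MST = {0-5(w=5) 0-8(w=5) 6-8(w=2)}
step 4: add edge 6-7 (w=1); MST = {0-5(w=5) 0-8(w=5) 6-7(w=1) 6-8(w=2)}
step 5: add edge 1-6 (w=8); MST = {0-5(w=5) 0-8(w=5) 1-6(w=8) 6-7(w=1) 6-8(w=2)}
step 6: add edge 1-2 (w=1); MST = {0-5(w=5) 0-8(w=5) 1-2(w=1) 1-6(w=8) 6-7(w=1) 6-8(w=2)}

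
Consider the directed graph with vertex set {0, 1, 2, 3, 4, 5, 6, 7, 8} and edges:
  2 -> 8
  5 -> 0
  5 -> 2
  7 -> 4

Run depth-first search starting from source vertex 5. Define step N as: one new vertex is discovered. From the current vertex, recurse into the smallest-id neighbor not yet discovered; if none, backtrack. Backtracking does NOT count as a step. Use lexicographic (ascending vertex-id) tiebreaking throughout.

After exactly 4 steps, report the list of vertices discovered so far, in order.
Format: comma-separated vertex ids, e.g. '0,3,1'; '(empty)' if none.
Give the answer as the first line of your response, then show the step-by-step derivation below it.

5,0,2,8

step 1: discover 5; path=5; order=5
step 2: discover 0; path=5>0; order=5,0
step 3: discover 2; path=5>2; order=5,0,2
step 4: discover 8; path=5>2>8; order=5,0,2,8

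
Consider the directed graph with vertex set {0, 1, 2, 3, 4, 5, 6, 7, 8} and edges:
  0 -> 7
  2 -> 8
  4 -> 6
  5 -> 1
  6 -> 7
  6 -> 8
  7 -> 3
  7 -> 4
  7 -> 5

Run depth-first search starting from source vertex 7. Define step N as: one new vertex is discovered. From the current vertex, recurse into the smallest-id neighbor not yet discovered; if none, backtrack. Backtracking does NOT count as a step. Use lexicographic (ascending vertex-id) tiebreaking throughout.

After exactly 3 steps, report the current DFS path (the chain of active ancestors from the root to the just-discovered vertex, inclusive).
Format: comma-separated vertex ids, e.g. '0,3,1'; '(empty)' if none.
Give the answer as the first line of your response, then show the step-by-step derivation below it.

7,4

step 1: discover 7; path=7; order=7
step 2: discover 3; path=7>3; order=7,3
step 3: discover 4; path=7>4; order=7,3,4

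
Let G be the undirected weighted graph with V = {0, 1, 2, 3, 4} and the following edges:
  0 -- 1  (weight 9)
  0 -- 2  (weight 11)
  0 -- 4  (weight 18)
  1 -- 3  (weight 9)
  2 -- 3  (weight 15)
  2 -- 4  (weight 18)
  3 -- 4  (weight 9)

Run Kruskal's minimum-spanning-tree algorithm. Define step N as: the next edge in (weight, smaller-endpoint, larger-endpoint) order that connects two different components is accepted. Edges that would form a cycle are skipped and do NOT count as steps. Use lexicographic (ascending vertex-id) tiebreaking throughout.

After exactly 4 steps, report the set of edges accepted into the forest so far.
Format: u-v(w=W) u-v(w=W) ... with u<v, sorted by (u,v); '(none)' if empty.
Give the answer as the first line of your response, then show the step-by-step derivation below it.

0-1(w=9) 0-2(w=11) 1-3(w=9) 3-4(w=9)

step 1: add edge 0-1 (w=9); MST = {0-1(w=9)}
step 2: add edge 1-3 (w=9); MST = {0-1(w=9) 1-3(w=9)}
step 3: add edge 3-4 (w=9); MST = {0-1(w=9) 1-3(w=9) 3-4(w=9)}
step 4: add edge 0-2 (w=11); MST = {0-1(w=9) 0-2(w=11) 1-3(w=9) 3-4(w=9)}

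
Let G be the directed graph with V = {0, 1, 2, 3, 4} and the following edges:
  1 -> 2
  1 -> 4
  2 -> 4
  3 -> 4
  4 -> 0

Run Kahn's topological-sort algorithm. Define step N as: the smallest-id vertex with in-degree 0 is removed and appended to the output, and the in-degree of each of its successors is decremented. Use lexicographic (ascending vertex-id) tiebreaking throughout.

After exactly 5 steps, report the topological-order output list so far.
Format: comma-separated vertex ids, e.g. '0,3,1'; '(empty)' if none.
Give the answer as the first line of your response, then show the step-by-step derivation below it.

1,2,3,4,0

step 1: output 1; order=[1]; indeg=(1,0,0,0,2)
step 2: output 2; order=[1,2]; indeg=(1,0,0,0,1)
step 3: output 3; order=[1,2,3]; indeg=(1,0,0,0,0)
step 4: output 4; order=[1,2,3,4]; indeg=(0,0,0,0,0)
step 5: output 0; order=[1,2,3,4,0]; indeg=(0,0,0,0,0)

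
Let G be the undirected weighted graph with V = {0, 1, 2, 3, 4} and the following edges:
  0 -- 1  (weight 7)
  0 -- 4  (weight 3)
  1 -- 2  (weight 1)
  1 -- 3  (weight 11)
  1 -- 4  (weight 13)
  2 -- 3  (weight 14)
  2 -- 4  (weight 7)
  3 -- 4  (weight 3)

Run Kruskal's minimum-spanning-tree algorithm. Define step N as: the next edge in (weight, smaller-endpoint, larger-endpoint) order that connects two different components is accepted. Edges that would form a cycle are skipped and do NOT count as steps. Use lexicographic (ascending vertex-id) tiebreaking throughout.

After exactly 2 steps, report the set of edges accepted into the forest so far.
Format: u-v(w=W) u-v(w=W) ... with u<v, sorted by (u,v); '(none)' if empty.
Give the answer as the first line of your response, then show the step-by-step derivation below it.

0-4(w=3) 1-2(w=1)

step 1: add edge 1-2 (w=1); MST = {1-2(w=1)}
step 2: add edge 0-4 (w=3); MST = {0-4(w=3) 1-2(w=1)}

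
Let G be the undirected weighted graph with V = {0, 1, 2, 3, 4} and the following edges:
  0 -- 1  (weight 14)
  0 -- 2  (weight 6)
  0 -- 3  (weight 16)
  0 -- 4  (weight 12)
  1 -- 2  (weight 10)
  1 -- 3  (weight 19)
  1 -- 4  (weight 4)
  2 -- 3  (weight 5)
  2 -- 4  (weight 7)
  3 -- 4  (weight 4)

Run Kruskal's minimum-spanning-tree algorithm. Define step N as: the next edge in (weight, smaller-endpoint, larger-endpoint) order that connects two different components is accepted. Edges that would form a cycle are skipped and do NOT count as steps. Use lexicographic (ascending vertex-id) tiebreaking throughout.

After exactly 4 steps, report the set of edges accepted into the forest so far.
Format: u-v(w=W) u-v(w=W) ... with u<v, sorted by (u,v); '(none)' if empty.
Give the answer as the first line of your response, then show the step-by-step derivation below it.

0-2(w=6) 1-4(w=4) 2-3(w=5) 3-4(w=4)

step 1: add edge 1-4 (w=4); MST = {1-4(w=4)}
step 2: add edge 3-4 (w=4); MST = {1-4(w=4) 3-4(w=4)}
step 3: add edge 2-3 (w=5); MST = {1-4(w=4) 2-3(w=5) 3-4(w=4)}
step 4: add edge 0-2 (w=6); MST = {0-2(w=6) 1-4(w=4) 2-3(w=5) 3-4(w=4)}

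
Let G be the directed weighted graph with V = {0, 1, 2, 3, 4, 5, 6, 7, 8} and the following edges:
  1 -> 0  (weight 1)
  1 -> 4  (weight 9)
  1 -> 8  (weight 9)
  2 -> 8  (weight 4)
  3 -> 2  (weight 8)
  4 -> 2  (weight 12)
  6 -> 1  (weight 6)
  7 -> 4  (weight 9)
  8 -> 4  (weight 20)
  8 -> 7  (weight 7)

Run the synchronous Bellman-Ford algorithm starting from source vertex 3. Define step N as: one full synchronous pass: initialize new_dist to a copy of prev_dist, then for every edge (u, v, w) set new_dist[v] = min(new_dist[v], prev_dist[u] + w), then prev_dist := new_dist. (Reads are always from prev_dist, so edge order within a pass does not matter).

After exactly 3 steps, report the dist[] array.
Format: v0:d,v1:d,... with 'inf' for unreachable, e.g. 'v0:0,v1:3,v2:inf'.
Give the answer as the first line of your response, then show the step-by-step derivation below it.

v0:inf,v1:inf,v2:8,v3:0,v4:32,v5:inf,v6:inf,v7:19,v8:12

step 1: dist = v0:inf,v1:inf,v2:8,v3:0,v4:inf,v5:inf,v6:inf,v7:inf,v8:inf
step 2: dist = v0:inf,v1:inf,v2:8,v3:0,v4:inf,v5:inf,v6:inf,v7:inf,v8:12
step 3: dist = v0:inf,v1:inf,v2:8,v3:0,v4:32,v5:inf,v6:inf,v7:19,v8:12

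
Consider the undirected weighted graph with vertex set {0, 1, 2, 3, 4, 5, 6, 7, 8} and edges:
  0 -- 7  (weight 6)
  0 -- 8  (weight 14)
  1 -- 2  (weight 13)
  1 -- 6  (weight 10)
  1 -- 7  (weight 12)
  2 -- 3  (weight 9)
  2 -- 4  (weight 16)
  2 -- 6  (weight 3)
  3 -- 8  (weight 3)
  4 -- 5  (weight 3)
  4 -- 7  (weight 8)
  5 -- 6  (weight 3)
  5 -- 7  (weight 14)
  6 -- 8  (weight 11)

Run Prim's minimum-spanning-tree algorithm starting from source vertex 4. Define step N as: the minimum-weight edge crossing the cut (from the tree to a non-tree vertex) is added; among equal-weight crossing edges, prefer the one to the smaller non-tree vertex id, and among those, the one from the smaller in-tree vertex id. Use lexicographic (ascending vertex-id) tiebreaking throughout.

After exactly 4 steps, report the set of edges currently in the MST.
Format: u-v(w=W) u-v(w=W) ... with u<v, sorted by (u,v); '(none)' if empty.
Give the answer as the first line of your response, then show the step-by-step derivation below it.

2-6(w=3) 4-5(w=3) 4-7(w=8) 5-6(w=3)

step 1: add edge 4-5 (w=3); MST = {4-5(w=3)}
step 2: add edge 5-6 (w=3); MST = {4-5(w=3) 5-6(w=3)}
step 3: add edge 2-6 (w=3); MST = {2-6(w=3) 4-5(w=3) 5-6(w=3)}
step 4: add edge 4-7 (w=8); MST = {2-6(w=3) 4-5(w=3) 4-7(w=8) 5-6(w=3)}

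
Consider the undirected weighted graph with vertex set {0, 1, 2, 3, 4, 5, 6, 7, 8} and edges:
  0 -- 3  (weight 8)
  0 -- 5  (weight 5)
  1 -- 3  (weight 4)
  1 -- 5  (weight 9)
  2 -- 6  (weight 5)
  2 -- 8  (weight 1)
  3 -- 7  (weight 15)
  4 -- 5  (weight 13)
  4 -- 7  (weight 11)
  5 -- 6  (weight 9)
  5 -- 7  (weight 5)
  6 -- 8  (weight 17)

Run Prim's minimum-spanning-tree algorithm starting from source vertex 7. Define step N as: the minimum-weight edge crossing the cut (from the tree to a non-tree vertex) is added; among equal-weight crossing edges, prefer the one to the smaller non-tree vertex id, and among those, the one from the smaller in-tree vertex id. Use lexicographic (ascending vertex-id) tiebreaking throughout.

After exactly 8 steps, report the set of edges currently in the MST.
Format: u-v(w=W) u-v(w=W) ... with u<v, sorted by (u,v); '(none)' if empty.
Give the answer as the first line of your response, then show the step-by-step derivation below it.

0-3(w=8) 0-5(w=5) 1-3(w=4) 2-6(w=5) 2-8(w=1) 4-7(w=11) 5-6(w=9) 5-7(w=5)

step 1: add edge 5-7 (w=5); MST = {5-7(w=5)}
step 2: add edge 0-5 (w=5); MST = {0-5(w=5) 5-7(w=5)}
step 3: add edge 0-3 (w=8); MST = {0-3(w=8) 0-5(w=5) 5-7(w=5)}
step 4: add edge 1-3 (w=4); MST = {0-3(w=8) 0-5(w=5) 1-3(w=4) 5-7(w=5)}
step 5: add edge 5-6 (w=9); MST = {0-3(w=8) 0-5(w=5) 1-3(w=4) 5-6(w=9) 5-7(w=5)}
step 6: add edge 2-6 (w=5); MST = {0-3(w=8) 0-5(w=5) 1-3(w=4) 2-6(w=5) 5-6(w=9) 5-7(w=5)}
step 7: add edge 2-8 (w=1); MST = {0-3(w=8) 0-5(w=5) 1-3(w=4) 2-6(w=5) 2-8(w=1) 5-6(w=9) 5-7(w=5)}
step 8: add edge 4-7 (w=11); MST = {0-3(w=8) 0-5(w=5) 1-3(w=4) 2-6(w=5) 2-8(w=1) 4-7(w=11) 5-6(w=9) 5-7(w=5)}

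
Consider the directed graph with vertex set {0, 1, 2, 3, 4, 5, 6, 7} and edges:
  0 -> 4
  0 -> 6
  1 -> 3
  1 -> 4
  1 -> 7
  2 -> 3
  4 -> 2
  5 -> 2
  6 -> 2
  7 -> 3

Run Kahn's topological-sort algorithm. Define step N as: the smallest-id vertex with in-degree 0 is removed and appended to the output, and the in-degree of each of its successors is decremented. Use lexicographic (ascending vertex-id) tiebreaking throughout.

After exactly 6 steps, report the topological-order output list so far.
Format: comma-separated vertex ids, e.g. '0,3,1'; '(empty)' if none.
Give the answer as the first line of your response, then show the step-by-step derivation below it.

0,1,4,5,6,2

step 1: output 0; order=[0]; indeg=(0,0,3,3,1,0,0,1)
step 2: output 1; order=[0,1]; indeg=(0,0,3,2,0,0,0,0)
step 3: output 4; order=[0,1,4]; indeg=(0,0,2,2,0,0,0,0)
step 4: output 5; order=[0,1,4,5]; indeg=(0,0,1,2,0,0,0,0)
step 5: output 6; order=[0,1,4,5,6]; indeg=(0,0,0,2,0,0,0,0)
step 6: output 2; order=[0,1,4,5,6,2]; indeg=(0,0,0,1,0,0,0,0)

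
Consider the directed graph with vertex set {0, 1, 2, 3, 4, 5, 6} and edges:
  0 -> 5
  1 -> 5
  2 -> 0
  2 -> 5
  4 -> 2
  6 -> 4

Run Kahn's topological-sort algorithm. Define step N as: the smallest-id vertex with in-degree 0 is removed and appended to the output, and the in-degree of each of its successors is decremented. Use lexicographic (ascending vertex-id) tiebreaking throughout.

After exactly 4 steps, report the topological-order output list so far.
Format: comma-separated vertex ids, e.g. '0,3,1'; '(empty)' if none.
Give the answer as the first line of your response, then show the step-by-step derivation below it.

1,3,6,4

step 1: output 1; order=[1]; indeg=(1,0,1,0,1,2,0)
step 2: output 3; order=[1,3]; indeg=(1,0,1,0,1,2,0)
step 3: output 6; order=[1,3,6]; indeg=(1,0,1,0,0,2,0)
step 4: output 4; order=[1,3,6,4]; indeg=(1,0,0,0,0,2,0)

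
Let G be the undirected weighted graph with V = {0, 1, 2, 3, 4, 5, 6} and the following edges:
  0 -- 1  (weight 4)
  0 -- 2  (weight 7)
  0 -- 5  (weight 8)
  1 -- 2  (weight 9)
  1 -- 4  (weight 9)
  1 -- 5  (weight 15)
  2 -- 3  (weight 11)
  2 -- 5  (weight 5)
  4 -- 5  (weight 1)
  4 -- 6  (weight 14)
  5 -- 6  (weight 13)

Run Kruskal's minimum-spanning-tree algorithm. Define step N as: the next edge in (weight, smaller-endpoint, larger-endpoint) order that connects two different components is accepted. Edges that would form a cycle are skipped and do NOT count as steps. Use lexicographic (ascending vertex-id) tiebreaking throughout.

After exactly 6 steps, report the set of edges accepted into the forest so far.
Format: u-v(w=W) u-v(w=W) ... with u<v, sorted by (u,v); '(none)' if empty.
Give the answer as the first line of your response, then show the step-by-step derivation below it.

0-1(w=4) 0-2(w=7) 2-3(w=11) 2-5(w=5) 4-5(w=1) 5-6(w=13)

step 1: add edge 4-5 (w=1); MST = {4-5(w=1)}
step 2: add edge 0-1 (w=4); MST = {0-1(w=4) 4-5(w=1)}
step 3: add edge 2-5 (w=5); MST = {0-1(w=4) 2-5(w=5) 4-5(w=1)}
step 4: add edge 0-2 (w=7); MST = {0-1(w=4) 0-2(w=7) 2-5(w=5) 4-5(w=1)}
step 5: add edge 2-3 (w=11); MST = {0-1(w=4) 0-2(w=7) 2-3(w=11) 2-5(w=5) 4-5(w=1)}
step 6: add edge 5-6 (w=13); MST = {0-1(w=4) 0-2(w=7) 2-3(w=11) 2-5(w=5) 4-5(w=1) 5-6(w=13)}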